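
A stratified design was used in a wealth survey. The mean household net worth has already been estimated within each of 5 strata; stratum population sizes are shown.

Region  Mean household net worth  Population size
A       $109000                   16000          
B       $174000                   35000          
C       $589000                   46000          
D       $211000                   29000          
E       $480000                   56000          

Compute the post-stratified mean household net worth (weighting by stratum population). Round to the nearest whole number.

Σ Nₕ·x̄ₕ = 109000×16000 + 174000×35000 + 589000×46000 + 211000×29000 + 480000×56000
  = 1744000000 + 6090000000 + 27094000000 + 6119000000 + 26880000000 = 67927000000
Σ Nₕ = 16000 + 35000 + 46000 + 29000 + 56000 = 182000
Overall mean = 67927000000 / 182000 = 373225.27

373225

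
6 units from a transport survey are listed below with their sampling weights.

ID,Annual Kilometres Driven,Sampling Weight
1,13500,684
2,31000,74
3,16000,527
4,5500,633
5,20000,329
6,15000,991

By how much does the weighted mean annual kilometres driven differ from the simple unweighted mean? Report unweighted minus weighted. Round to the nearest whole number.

Unweighted sum = 13500 + 31000 + 16000 + 5500 + 20000 + 15000 = 101000
Unweighted mean = 101000 / 6 = 16833.333
Weighted sum = 13500×684 + 31000×74 + 16000×527 + 5500×633 + 20000×329 + 15000×991
  = 44886500
Sum of weights = 684 + 74 + 527 + 633 + 329 + 991 = 3238
Weighted mean = 44886500 / 3238 = 13862.415
Difference (unweighted minus weighted) = 2970.9183

2971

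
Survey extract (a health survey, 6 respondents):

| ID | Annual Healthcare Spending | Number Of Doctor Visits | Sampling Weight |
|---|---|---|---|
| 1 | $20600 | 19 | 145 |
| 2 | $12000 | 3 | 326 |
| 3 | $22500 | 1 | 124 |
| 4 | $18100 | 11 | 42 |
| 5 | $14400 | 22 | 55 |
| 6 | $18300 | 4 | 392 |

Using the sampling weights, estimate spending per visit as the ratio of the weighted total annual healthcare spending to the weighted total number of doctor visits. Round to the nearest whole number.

2595

Σ wᵢ·y = 20600×145 + 12000×326 + 22500×124 + 18100×42 + 14400×55 + 18300×392
  = 18414800
Σ wᵢ·x = 19×145 + 3×326 + 1×124 + 11×42 + 22×55 + 4×392
  = 2755 + 978 + 124 + 462 + 1210 + 1568 = 7097
Ratio = 18414800 / 7097 = 2594.7302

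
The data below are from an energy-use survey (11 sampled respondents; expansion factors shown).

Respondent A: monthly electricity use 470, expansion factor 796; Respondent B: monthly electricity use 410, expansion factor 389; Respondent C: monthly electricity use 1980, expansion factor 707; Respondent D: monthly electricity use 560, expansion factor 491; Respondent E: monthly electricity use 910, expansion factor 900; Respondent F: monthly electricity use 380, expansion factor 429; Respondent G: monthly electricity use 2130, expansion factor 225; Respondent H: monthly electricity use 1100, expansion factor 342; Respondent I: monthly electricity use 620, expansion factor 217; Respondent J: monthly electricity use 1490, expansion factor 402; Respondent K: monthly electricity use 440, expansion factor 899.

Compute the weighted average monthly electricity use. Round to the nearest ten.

Weighted sum = 470×796 + 410×389 + 1980×707 + 560×491 + 910×900 + 380×429 + 2130×225 + 1100×342 + 620×217 + 1490×402 + 440×899
  = 374120 + 159490 + 1399860 + 274960 + 819000 + 163020 + 479250 + 376200 + 134540 + 598980 + 395560 = 5174980
Sum of weights = 796 + 389 + 707 + 491 + 900 + 429 + 225 + 342 + 217 + 402 + 899 = 5797
Weighted mean = 5174980 / 5797 = 892.69967

890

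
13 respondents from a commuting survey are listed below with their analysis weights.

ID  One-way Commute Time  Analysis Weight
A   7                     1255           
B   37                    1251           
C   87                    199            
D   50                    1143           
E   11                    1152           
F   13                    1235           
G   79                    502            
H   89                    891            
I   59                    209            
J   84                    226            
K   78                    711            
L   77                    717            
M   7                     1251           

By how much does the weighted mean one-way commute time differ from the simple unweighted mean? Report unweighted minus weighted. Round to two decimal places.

Unweighted sum = 678
Unweighted mean = 678 / 13 = 52.153846
Weighted sum = 427958
Sum of weights = 10742
Weighted mean = 427958 / 10742 = 39.839695
Difference (unweighted minus weighted) = 12.314151

12.31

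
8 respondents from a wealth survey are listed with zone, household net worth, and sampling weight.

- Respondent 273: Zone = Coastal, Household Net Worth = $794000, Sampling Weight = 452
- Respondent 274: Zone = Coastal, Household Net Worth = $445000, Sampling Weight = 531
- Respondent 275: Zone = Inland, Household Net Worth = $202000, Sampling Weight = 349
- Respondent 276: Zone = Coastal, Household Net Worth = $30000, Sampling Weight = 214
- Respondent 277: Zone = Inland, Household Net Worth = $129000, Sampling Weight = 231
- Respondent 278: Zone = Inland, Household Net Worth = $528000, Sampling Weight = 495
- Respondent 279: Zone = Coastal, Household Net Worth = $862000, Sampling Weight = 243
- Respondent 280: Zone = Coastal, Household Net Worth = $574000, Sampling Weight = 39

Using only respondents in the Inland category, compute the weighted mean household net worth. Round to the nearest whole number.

336425

Inland rows: 275, 277, 278
Weighted sum = 202000×349 + 129000×231 + 528000×495
  = 361657000
Sum of weights = 1075
Weighted mean = 361657000 / 1075 = 336425.12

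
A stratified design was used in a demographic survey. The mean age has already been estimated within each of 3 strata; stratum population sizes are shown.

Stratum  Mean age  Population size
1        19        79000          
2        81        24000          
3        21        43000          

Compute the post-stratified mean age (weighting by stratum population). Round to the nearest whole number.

30

Σ Nₕ·x̄ₕ = 19×79000 + 81×24000 + 21×43000
  = 1501000 + 1944000 + 903000 = 4348000
Σ Nₕ = 146000
Overall mean = 4348000 / 146000 = 29.780822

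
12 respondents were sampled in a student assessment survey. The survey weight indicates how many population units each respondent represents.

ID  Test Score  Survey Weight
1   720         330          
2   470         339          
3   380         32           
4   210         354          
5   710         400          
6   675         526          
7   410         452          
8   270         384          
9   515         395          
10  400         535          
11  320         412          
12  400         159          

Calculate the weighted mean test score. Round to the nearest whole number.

469

Weighted sum = 720×330 + 470×339 + 380×32 + 210×354 + 710×400 + 675×526 + 410×452 + 270×384 + 515×395 + 400×535 + 320×412 + 400×159
  = 237600 + 159330 + 12160 + 74340 + 284000 + 355050 + 185320 + 103680 + 203425 + 214000 + 131840 + 63600 = 2024345
Sum of weights = 4318
Weighted mean = 2024345 / 4318 = 468.81542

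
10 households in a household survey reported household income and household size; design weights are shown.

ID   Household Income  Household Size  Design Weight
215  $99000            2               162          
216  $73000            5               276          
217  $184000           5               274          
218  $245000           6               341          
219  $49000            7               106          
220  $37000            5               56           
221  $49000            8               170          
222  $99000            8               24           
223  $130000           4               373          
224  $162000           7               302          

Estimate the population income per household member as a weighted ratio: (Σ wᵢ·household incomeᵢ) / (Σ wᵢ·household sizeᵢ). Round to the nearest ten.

25270

Σ wᵢ·y = 99000×162 + 73000×276 + 184000×274 + 245000×341 + 49000×106 + 37000×56 + 49000×170 + 99000×24 + 130000×373 + 162000×302
  = 16038000 + 20148000 + 50416000 + 83545000 + 5194000 + 2072000 + 8330000 + 2376000 + 48490000 + 48924000 = 285533000
Σ wᵢ·x = 11300
Ratio = 285533000 / 11300 = 25268.407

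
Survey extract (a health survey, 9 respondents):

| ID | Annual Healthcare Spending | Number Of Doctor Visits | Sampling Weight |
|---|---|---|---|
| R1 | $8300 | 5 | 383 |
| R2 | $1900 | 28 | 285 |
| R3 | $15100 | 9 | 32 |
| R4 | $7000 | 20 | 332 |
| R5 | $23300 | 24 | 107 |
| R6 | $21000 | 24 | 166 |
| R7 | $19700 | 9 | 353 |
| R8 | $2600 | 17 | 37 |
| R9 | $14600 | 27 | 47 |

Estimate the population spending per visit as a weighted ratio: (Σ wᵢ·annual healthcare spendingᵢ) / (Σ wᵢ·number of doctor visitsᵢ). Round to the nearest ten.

710

Σ wᵢ·y = 8300×383 + 1900×285 + 15100×32 + 7000×332 + 23300×107 + 21000×166 + 19700×353 + 2600×37 + 14600×47
  = 20243200
Σ wᵢ·x = 5×383 + 28×285 + 9×32 + 20×332 + 24×107 + 24×166 + 9×353 + 17×37 + 27×47
  = 1915 + 7980 + 288 + 6640 + 2568 + 3984 + 3177 + 629 + 1269 = 28450
Ratio = 20243200 / 28450 = 711.53603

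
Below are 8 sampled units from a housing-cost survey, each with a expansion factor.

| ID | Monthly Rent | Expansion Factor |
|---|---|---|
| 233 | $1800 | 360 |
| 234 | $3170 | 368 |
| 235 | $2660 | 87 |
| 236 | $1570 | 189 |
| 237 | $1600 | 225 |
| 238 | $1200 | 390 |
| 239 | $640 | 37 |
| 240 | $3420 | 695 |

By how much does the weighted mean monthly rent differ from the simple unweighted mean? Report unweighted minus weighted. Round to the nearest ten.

-360

Unweighted sum = 1800 + 3170 + 2660 + 1570 + 1600 + 1200 + 640 + 3420 = 16060
Unweighted mean = 16060 / 8 = 2007.5
Weighted sum = 1800×360 + 3170×368 + 2660×87 + 1570×189 + 1600×225 + 1200×390 + 640×37 + 3420×695
  = 5571290
Sum of weights = 2351
Weighted mean = 5571290 / 2351 = 2369.7533
Difference (unweighted minus weighted) = -362.2533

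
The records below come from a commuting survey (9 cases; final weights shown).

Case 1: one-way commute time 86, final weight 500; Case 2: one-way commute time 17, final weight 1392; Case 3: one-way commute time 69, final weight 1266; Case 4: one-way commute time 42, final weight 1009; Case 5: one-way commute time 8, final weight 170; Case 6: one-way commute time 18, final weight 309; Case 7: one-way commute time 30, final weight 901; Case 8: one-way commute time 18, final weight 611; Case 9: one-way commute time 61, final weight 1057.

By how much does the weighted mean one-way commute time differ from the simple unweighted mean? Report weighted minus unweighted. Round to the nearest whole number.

4

Unweighted sum = 349
Unweighted mean = 349 / 9 = 38.777778
Weighted sum = 86×500 + 17×1392 + 69×1266 + 42×1009 + 8×170 + 18×309 + 30×901 + 18×611 + 61×1057
  = 305823
Sum of weights = 500 + 1392 + 1266 + 1009 + 170 + 309 + 901 + 611 + 1057 = 7215
Weighted mean = 305823 / 7215 = 42.38711
Difference (weighted minus unweighted) = 3.6093324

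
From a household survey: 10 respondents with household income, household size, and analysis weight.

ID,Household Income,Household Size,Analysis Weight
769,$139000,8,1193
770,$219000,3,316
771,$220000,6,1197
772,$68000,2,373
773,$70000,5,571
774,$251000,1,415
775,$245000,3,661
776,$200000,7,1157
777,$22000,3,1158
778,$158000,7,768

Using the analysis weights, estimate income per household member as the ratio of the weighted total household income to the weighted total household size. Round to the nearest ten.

29740

Σ wᵢ·y = 139000×1193 + 219000×316 + 220000×1197 + 68000×373 + 70000×571 + 251000×415 + 245000×661 + 200000×1157 + 22000×1158 + 158000×768
  = 165827000 + 69204000 + 263340000 + 25364000 + 39970000 + 104165000 + 161945000 + 231400000 + 25476000 + 121344000 = 1208035000
Σ wᵢ·x = 40622
Ratio = 1208035000 / 40622 = 29738.442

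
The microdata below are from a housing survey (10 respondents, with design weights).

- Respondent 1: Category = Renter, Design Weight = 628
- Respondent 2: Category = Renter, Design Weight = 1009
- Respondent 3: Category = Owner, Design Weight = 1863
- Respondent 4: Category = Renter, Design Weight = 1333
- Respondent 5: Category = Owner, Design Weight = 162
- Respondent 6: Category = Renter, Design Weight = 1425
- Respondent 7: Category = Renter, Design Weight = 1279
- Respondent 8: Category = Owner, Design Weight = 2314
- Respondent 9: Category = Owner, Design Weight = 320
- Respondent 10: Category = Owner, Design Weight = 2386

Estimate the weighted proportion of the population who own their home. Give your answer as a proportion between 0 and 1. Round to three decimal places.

Sum of weights for 'Owner' = 1863 + 162 + 2314 + 320 + 2386 = 7045
Total weight = 628 + 1009 + 1863 + 1333 + 162 + 1425 + 1279 + 2314 + 320 + 2386 = 12719
Weighted proportion = 7045 / 12719 = 0.55389575

0.554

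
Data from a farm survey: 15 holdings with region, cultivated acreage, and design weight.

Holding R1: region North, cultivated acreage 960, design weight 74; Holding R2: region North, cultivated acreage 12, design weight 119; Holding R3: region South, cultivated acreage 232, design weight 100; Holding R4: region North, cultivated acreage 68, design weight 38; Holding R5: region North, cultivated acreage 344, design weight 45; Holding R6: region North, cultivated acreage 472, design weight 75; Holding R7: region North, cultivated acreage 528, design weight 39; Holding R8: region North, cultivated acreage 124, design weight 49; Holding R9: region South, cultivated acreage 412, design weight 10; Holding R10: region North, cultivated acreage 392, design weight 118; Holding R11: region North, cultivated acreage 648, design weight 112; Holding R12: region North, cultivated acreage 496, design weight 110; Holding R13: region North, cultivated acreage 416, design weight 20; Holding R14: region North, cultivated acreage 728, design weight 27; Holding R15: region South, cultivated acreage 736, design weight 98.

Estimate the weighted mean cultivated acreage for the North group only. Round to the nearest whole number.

429

North rows: R1, R2, R4, R5, R6, R7, R8, R10, R11, R12, R13, R14
Weighted sum = 960×74 + 12×119 + 68×38 + 344×45 + 472×75 + 528×39 + 124×49 + 392×118 + 648×112 + 496×110 + 416×20 + 728×27
  = 71040 + 1428 + 2584 + 15480 + 35400 + 20592 + 6076 + 46256 + 72576 + 54560 + 8320 + 19656 = 353968
Sum of weights = 74 + 119 + 38 + 45 + 75 + 39 + 49 + 118 + 112 + 110 + 20 + 27 = 826
Weighted mean = 353968 / 826 = 428.53269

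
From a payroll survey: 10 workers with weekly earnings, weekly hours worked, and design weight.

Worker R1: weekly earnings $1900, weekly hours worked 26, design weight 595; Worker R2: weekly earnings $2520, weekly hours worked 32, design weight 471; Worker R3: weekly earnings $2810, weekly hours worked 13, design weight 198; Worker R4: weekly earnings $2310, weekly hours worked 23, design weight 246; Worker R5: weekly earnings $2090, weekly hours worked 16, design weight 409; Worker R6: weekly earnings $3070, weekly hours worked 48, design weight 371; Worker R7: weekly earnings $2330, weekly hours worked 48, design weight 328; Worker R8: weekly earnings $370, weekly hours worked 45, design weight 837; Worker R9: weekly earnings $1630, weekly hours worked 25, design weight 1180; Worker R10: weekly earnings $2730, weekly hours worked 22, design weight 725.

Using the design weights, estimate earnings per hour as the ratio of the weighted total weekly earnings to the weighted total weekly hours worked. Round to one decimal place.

64.3

Σ wᵢ·y = 10412420
Σ wᵢ·x = 26×595 + 32×471 + 13×198 + 23×246 + 16×409 + 48×371 + 48×328 + 45×837 + 25×1180 + 22×725
  = 15470 + 15072 + 2574 + 5658 + 6544 + 17808 + 15744 + 37665 + 29500 + 15950 = 161985
Ratio = 10412420 / 161985 = 64.280149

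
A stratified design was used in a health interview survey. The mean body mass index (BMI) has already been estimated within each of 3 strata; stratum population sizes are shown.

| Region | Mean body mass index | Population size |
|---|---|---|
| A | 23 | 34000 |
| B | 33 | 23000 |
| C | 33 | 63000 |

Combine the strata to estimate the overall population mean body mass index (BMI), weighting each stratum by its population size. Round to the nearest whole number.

Σ Nₕ·x̄ₕ = 23×34000 + 33×23000 + 33×63000
  = 782000 + 759000 + 2079000 = 3620000
Σ Nₕ = 34000 + 23000 + 63000 = 120000
Overall mean = 3620000 / 120000 = 30.166667

30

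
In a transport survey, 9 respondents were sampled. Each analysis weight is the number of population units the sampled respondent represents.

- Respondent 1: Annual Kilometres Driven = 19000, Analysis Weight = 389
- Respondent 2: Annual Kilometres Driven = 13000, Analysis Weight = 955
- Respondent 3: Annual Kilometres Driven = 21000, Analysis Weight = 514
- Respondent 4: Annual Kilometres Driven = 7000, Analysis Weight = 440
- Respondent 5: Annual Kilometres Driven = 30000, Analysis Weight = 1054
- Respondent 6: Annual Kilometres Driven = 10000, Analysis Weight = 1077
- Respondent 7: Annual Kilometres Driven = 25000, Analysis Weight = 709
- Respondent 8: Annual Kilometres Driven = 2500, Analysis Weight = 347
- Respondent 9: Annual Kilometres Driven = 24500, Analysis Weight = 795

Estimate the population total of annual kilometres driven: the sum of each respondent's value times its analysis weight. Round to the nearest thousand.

114140000

Weighted total = 19000×389 + 13000×955 + 21000×514 + 7000×440 + 30000×1054 + 10000×1077 + 25000×709 + 2500×347 + 24500×795
  = 7391000 + 12415000 + 10794000 + 3080000 + 31620000 + 10770000 + 17725000 + 867500 + 19477500 = 114140000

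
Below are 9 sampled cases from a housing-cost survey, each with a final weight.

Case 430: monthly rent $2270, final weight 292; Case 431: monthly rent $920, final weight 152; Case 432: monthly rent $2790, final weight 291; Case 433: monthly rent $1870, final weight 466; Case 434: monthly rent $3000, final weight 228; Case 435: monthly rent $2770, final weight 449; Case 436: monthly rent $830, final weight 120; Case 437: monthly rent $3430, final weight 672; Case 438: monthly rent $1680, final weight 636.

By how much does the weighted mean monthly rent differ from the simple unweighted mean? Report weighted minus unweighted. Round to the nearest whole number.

Unweighted sum = 2270 + 920 + 2790 + 1870 + 3000 + 2770 + 830 + 3430 + 1680 = 19560
Unweighted mean = 19560 / 9 = 2173.3333
Weighted sum = 7886760
Sum of weights = 3306
Weighted mean = 7886760 / 3306 = 2385.5898
Difference (weighted minus unweighted) = 212.2565

212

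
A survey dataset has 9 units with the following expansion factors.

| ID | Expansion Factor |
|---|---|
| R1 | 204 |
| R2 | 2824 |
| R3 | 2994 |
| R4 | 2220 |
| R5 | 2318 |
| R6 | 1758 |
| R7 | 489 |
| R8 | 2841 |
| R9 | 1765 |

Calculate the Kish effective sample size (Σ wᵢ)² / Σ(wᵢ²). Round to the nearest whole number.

Σ wᵢ = 204 + 2824 + 2994 + 2220 + 2318 + 1758 + 489 + 2841 + 1765 = 17413
Σ wᵢ² = 41616 + 7974976 + 8964036 + 4928400 + 5373124 + 3090564 + 239121 + 8071281 + 3115225 = 41798343
n_eff = 17413² / 41798343 = 303212569 / 41798343 = 7.2541768

7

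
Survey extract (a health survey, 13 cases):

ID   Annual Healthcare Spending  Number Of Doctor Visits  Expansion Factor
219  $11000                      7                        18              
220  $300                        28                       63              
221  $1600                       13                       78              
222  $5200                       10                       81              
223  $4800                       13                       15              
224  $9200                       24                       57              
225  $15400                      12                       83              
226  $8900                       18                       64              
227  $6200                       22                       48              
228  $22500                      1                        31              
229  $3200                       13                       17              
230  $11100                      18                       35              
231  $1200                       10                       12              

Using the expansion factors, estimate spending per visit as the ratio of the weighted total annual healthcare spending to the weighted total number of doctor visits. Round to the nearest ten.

Σ wᵢ·y = 4659500
Σ wᵢ·x = 9483
Ratio = 4659500 / 9483 = 491.35295

490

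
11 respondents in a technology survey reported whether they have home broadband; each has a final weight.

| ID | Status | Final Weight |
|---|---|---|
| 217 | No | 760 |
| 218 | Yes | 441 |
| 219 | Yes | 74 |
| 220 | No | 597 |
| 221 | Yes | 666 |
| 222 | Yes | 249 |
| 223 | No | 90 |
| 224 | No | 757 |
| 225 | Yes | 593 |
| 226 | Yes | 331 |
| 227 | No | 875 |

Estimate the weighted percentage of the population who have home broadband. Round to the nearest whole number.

43

Sum of weights for 'Yes' = 441 + 74 + 666 + 249 + 593 + 331 = 2354
Total weight = 760 + 441 + 74 + 597 + 666 + 249 + 90 + 757 + 593 + 331 + 875 = 5433
Weighted proportion = 2354 / 5433 = 0.43327812 → 43.327812%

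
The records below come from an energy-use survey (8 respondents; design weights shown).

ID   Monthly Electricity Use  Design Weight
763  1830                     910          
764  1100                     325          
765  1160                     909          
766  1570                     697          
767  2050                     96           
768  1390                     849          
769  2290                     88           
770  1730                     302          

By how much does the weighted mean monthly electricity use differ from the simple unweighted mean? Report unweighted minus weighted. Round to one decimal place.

138.0

Unweighted sum = 1830 + 1100 + 1160 + 1570 + 2050 + 1390 + 2290 + 1730 = 13120
Unweighted mean = 13120 / 8 = 1640
Weighted sum = 1830×910 + 1100×325 + 1160×909 + 1570×697 + 2050×96 + 1390×849 + 2290×88 + 1730×302
  = 6272420
Sum of weights = 910 + 325 + 909 + 697 + 96 + 849 + 88 + 302 = 4176
Weighted mean = 6272420 / 4176 = 1502.0163
Difference (unweighted minus weighted) = 137.98372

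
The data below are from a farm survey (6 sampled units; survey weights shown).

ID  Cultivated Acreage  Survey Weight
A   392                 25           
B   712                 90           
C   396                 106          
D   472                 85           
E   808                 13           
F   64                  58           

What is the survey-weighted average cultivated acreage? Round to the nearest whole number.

451

Weighted sum = 392×25 + 712×90 + 396×106 + 472×85 + 808×13 + 64×58
  = 9800 + 64080 + 41976 + 40120 + 10504 + 3712 = 170192
Sum of weights = 25 + 90 + 106 + 85 + 13 + 58 = 377
Weighted mean = 170192 / 377 = 451.43767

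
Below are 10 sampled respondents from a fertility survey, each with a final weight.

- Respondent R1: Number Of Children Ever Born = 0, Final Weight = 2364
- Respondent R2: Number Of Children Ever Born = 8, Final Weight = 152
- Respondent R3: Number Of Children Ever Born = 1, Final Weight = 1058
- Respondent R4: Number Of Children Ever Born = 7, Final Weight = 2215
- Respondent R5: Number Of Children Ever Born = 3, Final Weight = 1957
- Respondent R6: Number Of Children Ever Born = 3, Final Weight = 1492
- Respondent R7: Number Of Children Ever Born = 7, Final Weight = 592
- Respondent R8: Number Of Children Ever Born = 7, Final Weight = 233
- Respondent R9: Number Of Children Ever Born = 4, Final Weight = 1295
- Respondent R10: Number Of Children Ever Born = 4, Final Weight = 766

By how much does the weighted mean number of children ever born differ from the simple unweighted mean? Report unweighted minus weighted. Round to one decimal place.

Unweighted sum = 0 + 8 + 1 + 7 + 3 + 3 + 7 + 7 + 4 + 4 = 44
Unweighted mean = 44 / 10 = 4.4
Weighted sum = 0×2364 + 8×152 + 1×1058 + 7×2215 + 3×1957 + 3×1492 + 7×592 + 7×233 + 4×1295 + 4×766
  = 0 + 1216 + 1058 + 15505 + 5871 + 4476 + 4144 + 1631 + 5180 + 3064 = 42145
Sum of weights = 2364 + 152 + 1058 + 2215 + 1957 + 1492 + 592 + 233 + 1295 + 766 = 12124
Weighted mean = 42145 / 12124 = 3.476163
Difference (unweighted minus weighted) = 0.92383702

0.9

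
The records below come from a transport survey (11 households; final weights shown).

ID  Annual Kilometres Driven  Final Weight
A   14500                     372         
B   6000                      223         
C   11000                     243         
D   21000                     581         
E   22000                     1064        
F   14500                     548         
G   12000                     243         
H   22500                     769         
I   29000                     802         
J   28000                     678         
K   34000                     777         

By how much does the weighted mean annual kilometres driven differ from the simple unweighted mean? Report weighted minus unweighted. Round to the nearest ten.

3010

Unweighted sum = 14500 + 6000 + 11000 + 21000 + 22000 + 14500 + 12000 + 22500 + 29000 + 28000 + 34000 = 214500
Unweighted mean = 214500 / 11 = 19500
Weighted sum = 14500×372 + 6000×223 + 11000×243 + 21000×581 + 22000×1064 + 14500×548 + 12000×243 + 22500×769 + 29000×802 + 28000×678 + 34000×777
  = 5394000 + 1338000 + 2673000 + 12201000 + 23408000 + 7946000 + 2916000 + 17302500 + 23258000 + 18984000 + 26418000 = 141838500
Sum of weights = 372 + 223 + 243 + 581 + 1064 + 548 + 243 + 769 + 802 + 678 + 777 = 6300
Weighted mean = 141838500 / 6300 = 22514.048
Difference (weighted minus unweighted) = 3014.0476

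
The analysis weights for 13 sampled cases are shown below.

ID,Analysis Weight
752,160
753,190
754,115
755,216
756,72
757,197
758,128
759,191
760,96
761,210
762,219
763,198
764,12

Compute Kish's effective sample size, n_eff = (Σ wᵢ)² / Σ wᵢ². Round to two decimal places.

11.18

Σ wᵢ = 2004
Σ wᵢ² = 359064
n_eff = 2004² / 359064 = 4016016 / 359064 = 11.18468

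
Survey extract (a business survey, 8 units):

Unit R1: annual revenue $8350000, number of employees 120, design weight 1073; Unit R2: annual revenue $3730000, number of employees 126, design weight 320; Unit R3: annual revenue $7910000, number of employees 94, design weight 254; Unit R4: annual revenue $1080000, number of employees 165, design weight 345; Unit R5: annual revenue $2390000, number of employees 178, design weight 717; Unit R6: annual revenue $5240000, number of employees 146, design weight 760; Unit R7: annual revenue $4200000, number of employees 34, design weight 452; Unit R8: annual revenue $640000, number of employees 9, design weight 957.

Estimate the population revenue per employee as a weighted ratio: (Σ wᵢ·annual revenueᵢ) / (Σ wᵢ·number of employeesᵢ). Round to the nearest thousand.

40000

Σ wᵢ·y = 8350000×1073 + 3730000×320 + 7910000×254 + 1080000×345 + 2390000×717 + 5240000×760 + 4200000×452 + 640000×957
  = 20741800000
Σ wᵢ·x = 120×1073 + 126×320 + 94×254 + 165×345 + 178×717 + 146×760 + 34×452 + 9×957
  = 128760 + 40320 + 23876 + 56925 + 127626 + 110960 + 15368 + 8613 = 512448
Ratio = 20741800000 / 512448 = 40475.912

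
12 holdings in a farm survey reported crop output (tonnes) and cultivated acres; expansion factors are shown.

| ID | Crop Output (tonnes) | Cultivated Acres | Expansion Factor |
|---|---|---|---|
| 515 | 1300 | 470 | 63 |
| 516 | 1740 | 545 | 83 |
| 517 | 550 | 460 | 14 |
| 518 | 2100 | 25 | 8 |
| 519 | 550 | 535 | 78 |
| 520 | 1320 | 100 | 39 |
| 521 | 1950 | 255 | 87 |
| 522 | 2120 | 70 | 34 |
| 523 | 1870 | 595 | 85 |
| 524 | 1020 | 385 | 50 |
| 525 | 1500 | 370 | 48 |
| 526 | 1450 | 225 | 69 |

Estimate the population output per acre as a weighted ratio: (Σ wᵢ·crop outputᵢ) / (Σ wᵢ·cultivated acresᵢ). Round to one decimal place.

3.8

Σ wᵢ·y = 1300×63 + 1740×83 + 550×14 + 2100×8 + 550×78 + 1320×39 + 1950×87 + 2120×34 + 1870×85 + 1020×50 + 1500×48 + 1450×69
  = 968930
Σ wᵢ·x = 470×63 + 545×83 + 460×14 + 25×8 + 535×78 + 100×39 + 255×87 + 70×34 + 595×85 + 385×50 + 370×48 + 225×69
  = 254790
Ratio = 968930 / 254790 = 3.8028573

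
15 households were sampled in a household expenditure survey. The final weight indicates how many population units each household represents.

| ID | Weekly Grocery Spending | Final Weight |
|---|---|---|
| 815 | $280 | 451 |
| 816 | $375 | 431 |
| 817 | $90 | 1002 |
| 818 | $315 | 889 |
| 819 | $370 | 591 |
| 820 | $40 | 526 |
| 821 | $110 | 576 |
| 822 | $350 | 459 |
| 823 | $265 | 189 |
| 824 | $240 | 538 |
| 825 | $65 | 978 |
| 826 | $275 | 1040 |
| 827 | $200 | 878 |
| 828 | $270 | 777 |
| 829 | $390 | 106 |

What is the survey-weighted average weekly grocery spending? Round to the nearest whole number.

Weighted sum = 2077345
Sum of weights = 9431
Weighted mean = 2077345 / 9431 = 220.26773

220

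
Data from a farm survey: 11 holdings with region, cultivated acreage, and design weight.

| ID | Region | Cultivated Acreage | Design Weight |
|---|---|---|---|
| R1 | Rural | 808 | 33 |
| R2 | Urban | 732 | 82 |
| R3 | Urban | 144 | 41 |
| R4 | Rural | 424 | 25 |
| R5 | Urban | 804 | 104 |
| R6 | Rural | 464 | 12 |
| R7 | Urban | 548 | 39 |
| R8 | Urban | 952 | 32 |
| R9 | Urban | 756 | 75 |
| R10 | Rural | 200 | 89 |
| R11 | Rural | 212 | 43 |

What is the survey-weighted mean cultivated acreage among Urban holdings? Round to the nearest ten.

690

Urban rows: R2, R3, R5, R7, R8, R9
Weighted sum = 732×82 + 144×41 + 804×104 + 548×39 + 952×32 + 756×75
  = 60024 + 5904 + 83616 + 21372 + 30464 + 56700 = 258080
Sum of weights = 82 + 41 + 104 + 39 + 32 + 75 = 373
Weighted mean = 258080 / 373 = 691.90349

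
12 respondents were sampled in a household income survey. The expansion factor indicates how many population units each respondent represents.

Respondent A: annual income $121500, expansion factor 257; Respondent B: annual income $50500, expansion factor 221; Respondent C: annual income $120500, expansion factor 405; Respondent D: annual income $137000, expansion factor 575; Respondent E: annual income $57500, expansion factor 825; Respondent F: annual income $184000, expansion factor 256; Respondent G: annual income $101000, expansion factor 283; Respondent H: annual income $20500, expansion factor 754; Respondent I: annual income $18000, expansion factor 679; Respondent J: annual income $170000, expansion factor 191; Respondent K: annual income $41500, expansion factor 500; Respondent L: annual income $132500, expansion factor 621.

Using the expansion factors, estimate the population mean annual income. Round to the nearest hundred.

82000

Weighted sum = 121500×257 + 50500×221 + 120500×405 + 137000×575 + 57500×825 + 184000×256 + 101000×283 + 20500×754 + 18000×679 + 170000×191 + 41500×500 + 132500×621
  = 31225500 + 11160500 + 48802500 + 78775000 + 47437500 + 47104000 + 28583000 + 15457000 + 12222000 + 32470000 + 20750000 + 82282500 = 456269500
Sum of weights = 257 + 221 + 405 + 575 + 825 + 256 + 283 + 754 + 679 + 191 + 500 + 621 = 5567
Weighted mean = 456269500 / 5567 = 81959.673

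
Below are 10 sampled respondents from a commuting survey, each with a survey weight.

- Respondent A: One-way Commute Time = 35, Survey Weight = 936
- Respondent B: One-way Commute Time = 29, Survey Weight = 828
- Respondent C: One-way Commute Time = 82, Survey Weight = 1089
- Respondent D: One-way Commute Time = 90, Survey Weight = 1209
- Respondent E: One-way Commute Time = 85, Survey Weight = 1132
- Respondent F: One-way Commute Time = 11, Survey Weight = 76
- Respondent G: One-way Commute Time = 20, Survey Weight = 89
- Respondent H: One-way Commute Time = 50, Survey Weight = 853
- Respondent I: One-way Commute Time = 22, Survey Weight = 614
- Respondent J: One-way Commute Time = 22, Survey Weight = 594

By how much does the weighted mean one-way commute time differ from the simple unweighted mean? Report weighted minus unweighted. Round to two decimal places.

Unweighted sum = 35 + 29 + 82 + 90 + 85 + 11 + 20 + 50 + 22 + 22 = 446
Unweighted mean = 446 / 10 = 44.6
Weighted sum = 35×936 + 29×828 + 82×1089 + 90×1209 + 85×1132 + 11×76 + 20×89 + 50×853 + 22×614 + 22×594
  = 32760 + 24012 + 89298 + 108810 + 96220 + 836 + 1780 + 42650 + 13508 + 13068 = 422942
Sum of weights = 936 + 828 + 1089 + 1209 + 1132 + 76 + 89 + 853 + 614 + 594 = 7420
Weighted mean = 422942 / 7420 = 57.00027
Difference (weighted minus unweighted) = 12.40027

12.40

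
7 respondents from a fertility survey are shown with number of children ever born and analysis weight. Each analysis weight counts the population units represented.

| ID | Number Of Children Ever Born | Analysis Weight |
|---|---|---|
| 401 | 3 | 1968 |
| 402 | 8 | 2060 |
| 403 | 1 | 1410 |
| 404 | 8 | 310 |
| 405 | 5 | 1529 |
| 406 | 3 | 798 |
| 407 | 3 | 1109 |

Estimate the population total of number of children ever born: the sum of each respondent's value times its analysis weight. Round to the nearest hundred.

39600

Weighted total = 3×1968 + 8×2060 + 1×1410 + 8×310 + 5×1529 + 3×798 + 3×1109
  = 5904 + 16480 + 1410 + 2480 + 7645 + 2394 + 3327 = 39640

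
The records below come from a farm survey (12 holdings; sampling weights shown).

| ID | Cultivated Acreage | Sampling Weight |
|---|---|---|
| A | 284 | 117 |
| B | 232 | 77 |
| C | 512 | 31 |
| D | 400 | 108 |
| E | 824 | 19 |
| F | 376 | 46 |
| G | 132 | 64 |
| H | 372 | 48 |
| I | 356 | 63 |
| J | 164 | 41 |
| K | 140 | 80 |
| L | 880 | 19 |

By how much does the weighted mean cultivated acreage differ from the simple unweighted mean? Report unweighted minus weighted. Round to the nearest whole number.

72

Unweighted sum = 4672
Unweighted mean = 4672 / 12 = 389.33333
Weighted sum = 226492
Sum of weights = 713
Weighted mean = 226492 / 713 = 317.66059
Difference (unweighted minus weighted) = 71.672744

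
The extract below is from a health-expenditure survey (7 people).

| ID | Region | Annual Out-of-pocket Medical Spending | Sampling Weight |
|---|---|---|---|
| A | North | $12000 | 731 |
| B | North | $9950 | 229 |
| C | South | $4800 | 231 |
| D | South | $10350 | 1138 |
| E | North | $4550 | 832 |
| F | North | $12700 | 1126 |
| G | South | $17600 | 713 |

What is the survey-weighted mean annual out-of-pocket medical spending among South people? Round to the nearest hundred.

South rows: C, D, G
Weighted sum = 4800×231 + 10350×1138 + 17600×713
  = 1108800 + 11778300 + 12548800 = 25435900
Sum of weights = 231 + 1138 + 713 = 2082
Weighted mean = 25435900 / 2082 = 12217.051

12200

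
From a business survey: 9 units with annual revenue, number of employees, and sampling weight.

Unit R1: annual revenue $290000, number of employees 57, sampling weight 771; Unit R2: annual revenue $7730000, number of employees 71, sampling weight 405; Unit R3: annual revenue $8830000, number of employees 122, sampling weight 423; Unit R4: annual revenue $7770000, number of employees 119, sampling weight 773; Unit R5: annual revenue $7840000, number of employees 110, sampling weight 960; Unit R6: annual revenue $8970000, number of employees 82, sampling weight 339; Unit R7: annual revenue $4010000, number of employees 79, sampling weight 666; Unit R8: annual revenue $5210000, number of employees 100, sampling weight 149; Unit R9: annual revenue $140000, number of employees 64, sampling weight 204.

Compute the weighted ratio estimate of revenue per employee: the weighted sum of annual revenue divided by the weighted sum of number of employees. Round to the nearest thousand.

Σ wᵢ·y = 290000×771 + 7730000×405 + 8830000×423 + 7770000×773 + 7840000×960 + 8970000×339 + 4010000×666 + 5210000×149 + 140000×204
  = 27138280000
Σ wᵢ·x = 57×771 + 71×405 + 122×423 + 119×773 + 110×960 + 82×339 + 79×666 + 100×149 + 64×204
  = 430263
Ratio = 27138280000 / 430263 = 63073.701

63000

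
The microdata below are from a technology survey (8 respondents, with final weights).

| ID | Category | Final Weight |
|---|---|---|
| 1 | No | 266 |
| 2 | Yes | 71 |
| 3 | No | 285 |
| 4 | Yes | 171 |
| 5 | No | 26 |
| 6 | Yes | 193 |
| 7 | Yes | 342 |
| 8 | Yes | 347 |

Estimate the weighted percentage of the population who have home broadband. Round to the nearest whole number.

66

Sum of weights for 'Yes' = 71 + 171 + 193 + 342 + 347 = 1124
Total weight = 266 + 71 + 285 + 171 + 26 + 193 + 342 + 347 = 1701
Weighted proportion = 1124 / 1701 = 0.66078777 → 66.078777%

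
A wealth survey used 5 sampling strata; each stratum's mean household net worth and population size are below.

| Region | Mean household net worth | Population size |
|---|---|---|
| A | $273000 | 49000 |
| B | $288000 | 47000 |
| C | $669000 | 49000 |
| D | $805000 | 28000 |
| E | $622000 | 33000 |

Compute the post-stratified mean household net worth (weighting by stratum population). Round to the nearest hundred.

Σ Nₕ·x̄ₕ = 273000×49000 + 288000×47000 + 669000×49000 + 805000×28000 + 622000×33000
  = 13377000000 + 13536000000 + 32781000000 + 22540000000 + 20526000000 = 102760000000
Σ Nₕ = 49000 + 47000 + 49000 + 28000 + 33000 = 206000
Overall mean = 102760000000 / 206000 = 498834.95

498800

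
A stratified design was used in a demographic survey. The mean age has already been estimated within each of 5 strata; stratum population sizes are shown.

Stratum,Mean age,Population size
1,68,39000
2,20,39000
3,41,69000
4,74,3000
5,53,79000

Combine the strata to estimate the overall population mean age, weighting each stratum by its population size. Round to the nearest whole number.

Σ Nₕ·x̄ₕ = 68×39000 + 20×39000 + 41×69000 + 74×3000 + 53×79000
  = 2652000 + 780000 + 2829000 + 222000 + 4187000 = 10670000
Σ Nₕ = 39000 + 39000 + 69000 + 3000 + 79000 = 229000
Overall mean = 10670000 / 229000 = 46.593886

47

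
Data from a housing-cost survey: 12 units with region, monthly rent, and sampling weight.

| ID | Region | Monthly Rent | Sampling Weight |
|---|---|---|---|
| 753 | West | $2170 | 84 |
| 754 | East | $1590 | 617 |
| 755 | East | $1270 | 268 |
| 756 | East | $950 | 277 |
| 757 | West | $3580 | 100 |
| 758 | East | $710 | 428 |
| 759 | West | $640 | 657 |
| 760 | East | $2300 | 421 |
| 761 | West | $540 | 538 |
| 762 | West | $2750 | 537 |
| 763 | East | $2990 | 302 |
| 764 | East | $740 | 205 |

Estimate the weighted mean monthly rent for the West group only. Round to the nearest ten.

West rows: 753, 757, 759, 761, 762
Weighted sum = 2170×84 + 3580×100 + 640×657 + 540×538 + 2750×537
  = 2728030
Sum of weights = 84 + 100 + 657 + 538 + 537 = 1916
Weighted mean = 2728030 / 1916 = 1423.8152

1420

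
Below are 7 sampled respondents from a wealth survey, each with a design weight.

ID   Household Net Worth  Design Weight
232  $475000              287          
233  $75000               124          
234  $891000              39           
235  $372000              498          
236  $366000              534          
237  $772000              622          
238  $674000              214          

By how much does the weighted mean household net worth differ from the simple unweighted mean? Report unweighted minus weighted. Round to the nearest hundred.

Unweighted sum = 3625000
Unweighted mean = 3625000 / 7 = 517857.14
Weighted sum = 1185494000
Sum of weights = 287 + 124 + 39 + 498 + 534 + 622 + 214 = 2318
Weighted mean = 1185494000 / 2318 = 511429.68
Difference (unweighted minus weighted) = 6427.4621

6400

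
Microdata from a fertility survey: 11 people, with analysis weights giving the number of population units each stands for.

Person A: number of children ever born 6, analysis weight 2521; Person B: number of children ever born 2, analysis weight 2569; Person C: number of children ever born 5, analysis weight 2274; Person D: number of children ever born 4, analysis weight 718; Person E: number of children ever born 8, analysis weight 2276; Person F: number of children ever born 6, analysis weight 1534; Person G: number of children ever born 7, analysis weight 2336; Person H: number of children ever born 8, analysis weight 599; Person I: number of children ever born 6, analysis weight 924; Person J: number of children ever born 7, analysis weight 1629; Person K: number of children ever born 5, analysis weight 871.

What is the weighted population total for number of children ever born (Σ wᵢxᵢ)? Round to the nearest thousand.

104000

Weighted total = 6×2521 + 2×2569 + 5×2274 + 4×718 + 8×2276 + 6×1534 + 7×2336 + 8×599 + 6×924 + 7×1629 + 5×871
  = 104364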